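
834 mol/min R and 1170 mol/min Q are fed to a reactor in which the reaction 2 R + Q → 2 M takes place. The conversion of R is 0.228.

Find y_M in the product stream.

0.0996

R reacted = 0.228 × 834 = 190.2 mol/min; ν_R = −2, so ξ = 190.2/2 = 95.08 mol/min.
Outlet amounts (n = n₀ + ν ξ):
  R: 834 − 2(95.08) = 643.8
  Q: 1170 − 1(95.08) = 1075
  M: 0 + 2(95.08) = 190.2
Total out = 1909 mol/min; y_M = 190.2 / 1909 = 0.09961.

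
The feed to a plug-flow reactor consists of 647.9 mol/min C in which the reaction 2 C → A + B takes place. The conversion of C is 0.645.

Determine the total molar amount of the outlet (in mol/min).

C reacted = 0.645 × 647.9 = 417.9 mol/min; ν_C = −2, so ξ = 417.9/2 = 208.9 mol/min.
Outlet amounts (n = n₀ + ν ξ):
  C: 647.9 − 2(208.9) = 230
  A: 0 + 1(208.9) = 208.9
  B: 0 + 1(208.9) = 208.9
Total out = 230 + 208.9 + 208.9 = 647.9 mol/min.

648 mol/min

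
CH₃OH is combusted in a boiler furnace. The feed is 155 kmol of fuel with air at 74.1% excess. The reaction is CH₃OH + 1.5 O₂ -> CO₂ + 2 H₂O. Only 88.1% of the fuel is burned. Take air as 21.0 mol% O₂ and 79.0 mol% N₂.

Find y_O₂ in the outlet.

Stoichiometric O₂ = 1.5 × 155 = 232.5 kmol; O₂ fed = 232.5 × 1.741 = 404.8 kmol.
N₂ fed = 404.8 × 79/21 = 1523 kmol.
Fuel reacted = 0.881 × 155 → ξ = 136.6 kmol.
Outlet (n = n₀ + ν ξ):
  CH₃OH: 155 − 1(136.6) = 18.44
  O₂: 404.8 − 1.5(136.6) = 200
  N₂: 1523 (inert)
  CO₂: 0 + 1(136.6) = 136.6
  H₂O: 0 + 2(136.6) = 273.1
Total out = 2151 kmol; y_O₂ = 200 / 2151 = 0.09296.

0.093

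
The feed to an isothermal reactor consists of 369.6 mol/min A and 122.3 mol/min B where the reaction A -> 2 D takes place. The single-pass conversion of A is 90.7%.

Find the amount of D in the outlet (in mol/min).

A reacted = 0.907 × 369.6 = 335.2 mol/min; ν_A = −1, so ξ = 335.2/1 = 335.2 mol/min.
Outlet amounts (n = n₀ + ν ξ):
  A: 369.6 − 1(335.2) = 34.37
  D: 0 + 2(335.2) = 670.5
  B: 122.3 (inert)

670 mol/min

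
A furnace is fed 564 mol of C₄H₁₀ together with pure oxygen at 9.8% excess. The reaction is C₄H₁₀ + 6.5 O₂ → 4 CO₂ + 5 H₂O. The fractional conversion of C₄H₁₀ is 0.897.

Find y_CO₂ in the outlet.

Stoichiometric O₂ = 6.5 × 564 = 3666 mol; O₂ fed = 3666 × 1.098 = 4025 mol.
Fuel reacted = 0.897 × 564 → ξ = 505.9 mol.
Outlet (n = n₀ + ν ξ):
  C₄H₁₀: 564 − 1(505.9) = 58.09
  O₂: 4025 − 6.5(505.9) = 736.9
  CO₂: 0 + 4(505.9) = 2024
  H₂O: 0 + 5(505.9) = 2530
Total out = 5348 mol; y_CO₂ = 2024 / 5348 = 0.3784.

0.378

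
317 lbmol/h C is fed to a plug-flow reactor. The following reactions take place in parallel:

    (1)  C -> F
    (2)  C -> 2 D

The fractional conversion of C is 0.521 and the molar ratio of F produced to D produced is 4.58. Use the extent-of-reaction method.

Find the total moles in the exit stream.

Conversion of C: C consumed = 0.521 × 317 = 165.2 lbmol/h = 1ξ₁ + 1ξ₂.
Selectivity: 1ξ₁ / (2ξ₂) = 4.58 → ξ₁ = 9.16 ξ₂.
Substitute: (1·9.16 + 1) ξ₂ = 165.2 → ξ₂ = 16.26 lbmol/h, ξ₁ = 148.9 lbmol/h.
Outlet amounts (n = n₀ + Σ ν·ξ):
  C: 317 − 1(148.9) − 1(16.26) = 151.8
  F: 0 + 1(148.9) = 148.9
  D: 0 + 2(16.26) = 32.51
Total out = 151.8 + 148.9 + 32.51 = 333.3 lbmol/h.

333 lbmol/h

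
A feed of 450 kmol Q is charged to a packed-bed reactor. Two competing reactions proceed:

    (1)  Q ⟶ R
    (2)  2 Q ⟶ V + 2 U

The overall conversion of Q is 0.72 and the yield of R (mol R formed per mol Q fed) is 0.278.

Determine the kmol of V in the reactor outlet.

99.4 kmol

Yield of R: 1ξ₁ / 450 = 0.278 → ξ₁ = 125.1 kmol.
Conversion of Q: 1ξ₁ + 2ξ₂ = 0.72 × 450 = 324 → ξ₂ = 99.45 kmol.
Outlet amounts (n = n₀ + Σ ν·ξ):
  Q: 450 − 1(125.1) − 2(99.45) = 126
  R: 0 + 1(125.1) = 125.1
  V: 0 + 1(99.45) = 99.45
  U: 0 + 2(99.45) = 198.9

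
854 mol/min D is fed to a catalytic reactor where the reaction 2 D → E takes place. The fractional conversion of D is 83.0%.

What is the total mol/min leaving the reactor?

500 mol/min

D reacted = 0.83 × 854 = 708.8 mol/min; ν_D = −2, so ξ = 708.8/2 = 354.4 mol/min.
Outlet amounts (n = n₀ + ν ξ):
  D: 854 − 2(354.4) = 145.2
  E: 0 + 1(354.4) = 354.4
Total out = 145.2 + 354.4 = 499.6 mol/min.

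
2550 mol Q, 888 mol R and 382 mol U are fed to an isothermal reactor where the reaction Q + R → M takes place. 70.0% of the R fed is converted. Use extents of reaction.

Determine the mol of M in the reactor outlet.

R reacted = 0.7 × 888 = 621.6 mol; ν_R = −1, so ξ = 621.6/1 = 621.6 mol.
Outlet amounts (n = n₀ + ν ξ):
  Q: 2550 − 1(621.6) = 1928
  R: 888 − 1(621.6) = 266.4
  M: 0 + 1(621.6) = 621.6
  U: 382 (inert)

622 mol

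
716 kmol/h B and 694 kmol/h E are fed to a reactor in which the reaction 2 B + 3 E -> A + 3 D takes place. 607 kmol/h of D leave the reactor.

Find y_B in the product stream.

For D: n = n₀ + 3ξ → 607 = 0 + 3ξ, giving ξ = 202.3 kmol/h.
Outlet amounts (n = n₀ + ν ξ):
  B: 716 − 2(202.3) = 311.3
  E: 694 − 3(202.3) = 87
  A: 0 + 1(202.3) = 202.3
  D: 0 + 3(202.3) = 607
Total out = 1208 kmol/h; y_B = 311.3 / 1208 = 0.2578.

0.258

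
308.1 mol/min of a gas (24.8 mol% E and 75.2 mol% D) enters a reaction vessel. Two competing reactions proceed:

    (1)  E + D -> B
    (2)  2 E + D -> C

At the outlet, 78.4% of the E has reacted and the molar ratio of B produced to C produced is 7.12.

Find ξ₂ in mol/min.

Conversion of E: E consumed = 0.784 × 76.41 = 59.9 mol/min = 1ξ₁ + 2ξ₂.
Selectivity: 1ξ₁ / (1ξ₂) = 7.12 → ξ₁ = 7.12 ξ₂.
Substitute: (1·7.12 + 2) ξ₂ = 59.9 → ξ₂ = 6.568 mol/min, ξ₁ = 46.77 mol/min.
Outlet amounts (n = n₀ + Σ ν·ξ):
  E: 76.41 − 1(46.77) − 2(6.568) = 16.5
  D: 231.7 − 1(46.77) − 1(6.568) = 178.4
  B: 0 + 1(46.77) = 46.77
  C: 0 + 1(6.568) = 6.568

ξ₂ = 6.57 mol/min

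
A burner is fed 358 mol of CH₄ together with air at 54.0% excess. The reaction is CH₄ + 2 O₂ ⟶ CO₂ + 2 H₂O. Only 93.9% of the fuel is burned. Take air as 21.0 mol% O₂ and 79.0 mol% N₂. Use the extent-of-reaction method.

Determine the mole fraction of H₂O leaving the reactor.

0.12

Stoichiometric O₂ = 2 × 358 = 716 mol; O₂ fed = 716 × 1.540 = 1103 mol.
N₂ fed = 1103 × 79/21 = 4148 mol.
Fuel reacted = 0.939 × 358 → ξ = 336.2 mol.
Outlet (n = n₀ + ν ξ):
  CH₄: 358 − 1(336.2) = 21.84
  O₂: 1103 − 2(336.2) = 430.3
  N₂: 4148 (inert)
  CO₂: 0 + 1(336.2) = 336.2
  H₂O: 0 + 2(336.2) = 672.3
Total out = 5609 mol; y_H₂O = 672.3 / 5609 = 0.1199.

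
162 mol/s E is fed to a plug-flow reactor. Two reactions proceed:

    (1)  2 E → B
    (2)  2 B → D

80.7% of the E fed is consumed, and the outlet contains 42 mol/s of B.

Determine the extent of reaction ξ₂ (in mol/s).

ξ₂ = 11.7 mol/s

Conversion of E: E consumed = 2ξ₁ = 0.807 × 162 → ξ₁ = 65.37 mol/s.
B balance: n_B = 0 + 1ξ₁ − 2ξ₂ = 42 → ξ₂ = (1·65.37 − 42)/2 = 11.68 mol/s.
Outlet amounts (n = n₀ + Σ ν·ξ):
  E: 162 − 2(65.37) = 31.27
  B: 0 + 1(65.37) − 2(11.68) = 42
  D: 0 + 1(11.68) = 11.68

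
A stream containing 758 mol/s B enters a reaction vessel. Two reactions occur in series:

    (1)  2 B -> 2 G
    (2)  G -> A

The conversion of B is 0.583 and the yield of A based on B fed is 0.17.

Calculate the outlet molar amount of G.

Conversion of B: B consumed = 2ξ₁ = 0.583 × 758 → ξ₁ = 221 mol/s.
Yield of A: 1ξ₂ / 758 = 0.17 → ξ₂ = 128.9 mol/s.
Outlet amounts (n = n₀ + Σ ν·ξ):
  B: 758 − 2(221) = 316.1
  G: 0 + 2(221) − 1(128.9) = 313.1
  A: 0 + 1(128.9) = 128.9

313 mol/s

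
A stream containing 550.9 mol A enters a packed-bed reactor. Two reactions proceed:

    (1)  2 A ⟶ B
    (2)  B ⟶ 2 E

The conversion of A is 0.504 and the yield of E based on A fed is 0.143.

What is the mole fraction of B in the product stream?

0.22

Conversion of A: A consumed = 2ξ₁ = 0.504 × 550.9 → ξ₁ = 138.8 mol.
Yield of E: 2ξ₂ / 550.9 = 0.143 → ξ₂ = 39.39 mol.
Outlet amounts (n = n₀ + Σ ν·ξ):
  A: 550.9 − 2(138.8) = 273.2
  B: 0 + 1(138.8) − 1(39.39) = 99.44
  E: 0 + 2(39.39) = 78.78
Total out = 451.5 mol; y_B = 99.44 / 451.5 = 0.2203.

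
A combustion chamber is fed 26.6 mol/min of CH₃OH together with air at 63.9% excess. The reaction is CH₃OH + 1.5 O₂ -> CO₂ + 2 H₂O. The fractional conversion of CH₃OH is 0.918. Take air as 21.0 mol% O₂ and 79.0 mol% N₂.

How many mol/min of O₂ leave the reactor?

Stoichiometric O₂ = 1.5 × 26.6 = 39.9 mol/min; O₂ fed = 39.9 × 1.639 = 65.4 mol/min.
N₂ fed = 65.4 × 79/21 = 246 mol/min.
Fuel reacted = 0.918 × 26.6 → ξ = 24.42 mol/min.
Outlet (n = n₀ + ν ξ):
  CH₃OH: 26.6 − 1(24.42) = 2.181
  O₂: 65.4 − 1.5(24.42) = 28.77
  N₂: 246 (inert)
  CO₂: 0 + 1(24.42) = 24.42
  H₂O: 0 + 2(24.42) = 48.84

28.8 mol/min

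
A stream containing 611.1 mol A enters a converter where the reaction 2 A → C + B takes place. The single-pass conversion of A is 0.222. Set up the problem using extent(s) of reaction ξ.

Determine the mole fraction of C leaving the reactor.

A reacted = 0.222 × 611.1 = 135.7 mol; ν_A = −2, so ξ = 135.7/2 = 67.83 mol.
Outlet amounts (n = n₀ + ν ξ):
  A: 611.1 − 2(67.83) = 475.4
  C: 0 + 1(67.83) = 67.83
  B: 0 + 1(67.83) = 67.83
Total out = 611.1 mol; y_C = 67.83 / 611.1 = 0.111.

0.111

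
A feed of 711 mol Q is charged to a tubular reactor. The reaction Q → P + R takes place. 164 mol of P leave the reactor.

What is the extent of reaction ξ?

For P: n = n₀ + 1ξ → 164 = 0 + 1ξ, giving ξ = 164 mol.
Outlet amounts (n = n₀ + ν ξ):
  Q: 711 − 1(164) = 547
  P: 0 + 1(164) = 164
  R: 0 + 1(164) = 164

ξ = 164 mol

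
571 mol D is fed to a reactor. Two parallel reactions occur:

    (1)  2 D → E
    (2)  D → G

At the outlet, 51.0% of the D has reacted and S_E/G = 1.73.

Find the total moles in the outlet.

Conversion of D: D consumed = 0.51 × 571 = 291.2 mol = 2ξ₁ + 1ξ₂.
Selectivity: 1ξ₁ / (1ξ₂) = 1.73 → ξ₁ = 1.73 ξ₂.
Substitute: (2·1.73 + 1) ξ₂ = 291.2 → ξ₂ = 65.29 mol, ξ₁ = 113 mol.
Outlet amounts (n = n₀ + Σ ν·ξ):
  D: 571 − 2(113) − 1(65.29) = 279.8
  E: 0 + 1(113) = 113
  G: 0 + 1(65.29) = 65.29
Total out = 279.8 + 113 + 65.29 = 458 mol.

458 mol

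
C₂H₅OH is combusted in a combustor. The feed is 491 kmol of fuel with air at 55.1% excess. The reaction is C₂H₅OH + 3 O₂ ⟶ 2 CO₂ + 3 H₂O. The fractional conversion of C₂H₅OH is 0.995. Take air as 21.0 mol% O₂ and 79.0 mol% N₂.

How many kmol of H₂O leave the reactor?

1470 kmol

Stoichiometric O₂ = 3 × 491 = 1473 kmol; O₂ fed = 1473 × 1.551 = 2285 kmol.
N₂ fed = 2285 × 79/21 = 8595 kmol.
Fuel reacted = 0.995 × 491 → ξ = 488.5 kmol.
Outlet (n = n₀ + ν ξ):
  C₂H₅OH: 491 − 1(488.5) = 2.455
  O₂: 2285 − 3(488.5) = 819
  N₂: 8595 (inert)
  CO₂: 0 + 2(488.5) = 977.1
  H₂O: 0 + 3(488.5) = 1466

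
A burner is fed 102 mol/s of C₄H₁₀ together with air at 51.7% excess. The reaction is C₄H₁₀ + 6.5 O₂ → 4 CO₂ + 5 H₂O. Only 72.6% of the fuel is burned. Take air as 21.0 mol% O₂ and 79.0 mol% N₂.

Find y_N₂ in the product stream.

Stoichiometric O₂ = 6.5 × 102 = 663 mol/s; O₂ fed = 663 × 1.517 = 1006 mol/s.
N₂ fed = 1006 × 79/21 = 3784 mol/s.
Fuel reacted = 0.726 × 102 → ξ = 74.05 mol/s.
Outlet (n = n₀ + ν ξ):
  C₄H₁₀: 102 − 1(74.05) = 27.95
  O₂: 1006 − 6.5(74.05) = 524.4
  N₂: 3784 (inert)
  CO₂: 0 + 4(74.05) = 296.2
  H₂O: 0 + 5(74.05) = 370.3
Total out = 5002 mol/s; y_N₂ = 3784 / 5002 = 0.7564.

0.756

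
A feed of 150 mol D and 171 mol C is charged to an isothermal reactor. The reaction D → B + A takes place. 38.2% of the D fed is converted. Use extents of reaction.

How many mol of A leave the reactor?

57.3 mol

D reacted = 0.382 × 150 = 57.3 mol; ν_D = −1, so ξ = 57.3/1 = 57.3 mol.
Outlet amounts (n = n₀ + ν ξ):
  D: 150 − 1(57.3) = 92.7
  B: 0 + 1(57.3) = 57.3
  A: 0 + 1(57.3) = 57.3
  C: 171 (inert)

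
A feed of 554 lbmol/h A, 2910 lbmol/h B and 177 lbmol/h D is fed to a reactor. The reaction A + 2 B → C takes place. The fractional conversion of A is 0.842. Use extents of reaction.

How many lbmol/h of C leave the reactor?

A reacted = 0.842 × 554 = 466.5 lbmol/h; ν_A = −1, so ξ = 466.5/1 = 466.5 lbmol/h.
Outlet amounts (n = n₀ + ν ξ):
  A: 554 − 1(466.5) = 87.53
  B: 2910 − 2(466.5) = 1977
  C: 0 + 1(466.5) = 466.5
  D: 177 (inert)

466 lbmol/h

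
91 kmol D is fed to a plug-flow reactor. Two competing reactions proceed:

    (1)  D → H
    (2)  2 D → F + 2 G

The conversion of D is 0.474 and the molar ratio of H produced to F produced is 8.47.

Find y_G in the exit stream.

0.0866

Conversion of D: D consumed = 0.474 × 91 = 43.13 kmol = 1ξ₁ + 2ξ₂.
Selectivity: 1ξ₁ / (1ξ₂) = 8.47 → ξ₁ = 8.47 ξ₂.
Substitute: (1·8.47 + 2) ξ₂ = 43.13 → ξ₂ = 4.12 kmol, ξ₁ = 34.89 kmol.
Outlet amounts (n = n₀ + Σ ν·ξ):
  D: 91 − 1(34.89) − 2(4.12) = 47.87
  H: 0 + 1(34.89) = 34.89
  F: 0 + 1(4.12) = 4.12
  G: 0 + 2(4.12) = 8.24
Total out = 95.12 kmol; y_G = 8.24 / 95.12 = 0.08662.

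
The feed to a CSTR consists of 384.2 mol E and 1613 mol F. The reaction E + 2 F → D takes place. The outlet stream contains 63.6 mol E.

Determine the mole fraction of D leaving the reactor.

For E: n = n₀ − 1ξ → 63.6 = 384.2 − 1ξ, giving ξ = 320.6 mol.
Outlet amounts (n = n₀ + ν ξ):
  E: 384.2 − 1(320.6) = 63.6
  F: 1613 − 2(320.6) = 971.8
  D: 0 + 1(320.6) = 320.6
Total out = 1356 mol; y_D = 320.6 / 1356 = 0.2364.

0.236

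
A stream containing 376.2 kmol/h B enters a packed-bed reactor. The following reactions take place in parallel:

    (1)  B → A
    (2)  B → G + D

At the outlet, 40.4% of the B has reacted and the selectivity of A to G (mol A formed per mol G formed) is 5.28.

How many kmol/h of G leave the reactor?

Conversion of B: B consumed = 0.404 × 376.2 = 152 kmol/h = 1ξ₁ + 1ξ₂.
Selectivity: 1ξ₁ / (1ξ₂) = 5.28 → ξ₁ = 5.28 ξ₂.
Substitute: (1·5.28 + 1) ξ₂ = 152 → ξ₂ = 24.2 kmol/h, ξ₁ = 127.8 kmol/h.
Outlet amounts (n = n₀ + Σ ν·ξ):
  B: 376.2 − 1(127.8) − 1(24.2) = 224.2
  A: 0 + 1(127.8) = 127.8
  G: 0 + 1(24.2) = 24.2
  D: 0 + 1(24.2) = 24.2

24.2 kmol/h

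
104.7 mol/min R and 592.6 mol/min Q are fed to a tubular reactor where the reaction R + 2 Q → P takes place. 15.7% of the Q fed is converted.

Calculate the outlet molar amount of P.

46.5 mol/min

Q reacted = 0.157 × 592.6 = 93.04 mol/min; ν_Q = −2, so ξ = 93.04/2 = 46.52 mol/min.
Outlet amounts (n = n₀ + ν ξ):
  R: 104.7 − 1(46.52) = 58.18
  Q: 592.6 − 2(46.52) = 499.6
  P: 0 + 1(46.52) = 46.52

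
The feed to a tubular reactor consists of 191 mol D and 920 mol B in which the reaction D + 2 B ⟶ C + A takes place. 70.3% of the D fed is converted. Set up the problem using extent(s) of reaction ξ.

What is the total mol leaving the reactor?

D reacted = 0.703 × 191 = 134.3 mol; ν_D = −1, so ξ = 134.3/1 = 134.3 mol.
Outlet amounts (n = n₀ + ν ξ):
  D: 191 − 1(134.3) = 56.73
  B: 920 − 2(134.3) = 651.5
  C: 0 + 1(134.3) = 134.3
  A: 0 + 1(134.3) = 134.3
Total out = 56.73 + 651.5 + 134.3 + 134.3 = 976.7 mol.

977 mol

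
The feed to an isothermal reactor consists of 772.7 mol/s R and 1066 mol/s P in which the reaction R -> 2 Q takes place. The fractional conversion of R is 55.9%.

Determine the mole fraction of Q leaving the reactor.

0.38

R reacted = 0.559 × 772.7 = 431.9 mol/s; ν_R = −1, so ξ = 431.9/1 = 431.9 mol/s.
Outlet amounts (n = n₀ + ν ξ):
  R: 772.7 − 1(431.9) = 340.8
  Q: 0 + 2(431.9) = 863.9
  P: 1066 (inert)
Total out = 2271 mol/s; y_Q = 863.9 / 2271 = 0.3805.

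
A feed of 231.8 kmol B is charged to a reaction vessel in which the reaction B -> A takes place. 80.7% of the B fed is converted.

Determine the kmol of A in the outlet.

B reacted = 0.807 × 231.8 = 187.1 kmol; ν_B = −1, so ξ = 187.1/1 = 187.1 kmol.
Outlet amounts (n = n₀ + ν ξ):
  B: 231.8 − 1(187.1) = 44.74
  A: 0 + 1(187.1) = 187.1

187 kmol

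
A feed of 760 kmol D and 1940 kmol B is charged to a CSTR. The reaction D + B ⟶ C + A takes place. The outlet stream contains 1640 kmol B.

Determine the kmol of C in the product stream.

For B: n = n₀ − 1ξ → 1640 = 1940 − 1ξ, giving ξ = 300 kmol.
Outlet amounts (n = n₀ + ν ξ):
  D: 760 − 1(300) = 460
  B: 1940 − 1(300) = 1640
  C: 0 + 1(300) = 300
  A: 0 + 1(300) = 300

300 kmol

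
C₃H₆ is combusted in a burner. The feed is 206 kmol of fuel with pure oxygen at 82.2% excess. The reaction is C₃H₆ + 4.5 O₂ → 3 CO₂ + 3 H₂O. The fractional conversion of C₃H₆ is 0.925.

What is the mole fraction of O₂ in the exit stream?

0.418

Stoichiometric O₂ = 4.5 × 206 = 927 kmol; O₂ fed = 927 × 1.822 = 1689 kmol.
Fuel reacted = 0.925 × 206 → ξ = 190.6 kmol.
Outlet (n = n₀ + ν ξ):
  C₃H₆: 206 − 1(190.6) = 15.45
  O₂: 1689 − 4.5(190.6) = 831.5
  CO₂: 0 + 3(190.6) = 571.7
  H₂O: 0 + 3(190.6) = 571.7
Total out = 1990 kmol; y_O₂ = 831.5 / 1990 = 0.4178.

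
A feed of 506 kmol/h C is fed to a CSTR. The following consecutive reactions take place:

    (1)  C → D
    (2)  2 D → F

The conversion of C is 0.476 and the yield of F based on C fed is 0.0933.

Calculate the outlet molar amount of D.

146 kmol/h

Conversion of C: C consumed = 1ξ₁ = 0.476 × 506 → ξ₁ = 240.9 kmol/h.
Yield of F: 1ξ₂ / 506 = 0.0933 → ξ₂ = 47.21 kmol/h.
Outlet amounts (n = n₀ + Σ ν·ξ):
  C: 506 − 1(240.9) = 265.1
  D: 0 + 1(240.9) − 2(47.21) = 146.4
  F: 0 + 1(47.21) = 47.21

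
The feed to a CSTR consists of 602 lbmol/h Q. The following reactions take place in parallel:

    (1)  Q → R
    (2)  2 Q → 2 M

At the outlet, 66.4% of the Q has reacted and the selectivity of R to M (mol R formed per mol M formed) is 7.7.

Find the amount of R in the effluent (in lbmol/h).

Conversion of Q: Q consumed = 0.664 × 602 = 399.7 lbmol/h = 1ξ₁ + 2ξ₂.
Selectivity: 1ξ₁ / (2ξ₂) = 7.7 → ξ₁ = 15.4 ξ₂.
Substitute: (1·15.4 + 2) ξ₂ = 399.7 → ξ₂ = 22.97 lbmol/h, ξ₁ = 353.8 lbmol/h.
Outlet amounts (n = n₀ + Σ ν·ξ):
  Q: 602 − 1(353.8) − 2(22.97) = 202.3
  R: 0 + 1(353.8) = 353.8
  M: 0 + 2(22.97) = 45.95

354 lbmol/h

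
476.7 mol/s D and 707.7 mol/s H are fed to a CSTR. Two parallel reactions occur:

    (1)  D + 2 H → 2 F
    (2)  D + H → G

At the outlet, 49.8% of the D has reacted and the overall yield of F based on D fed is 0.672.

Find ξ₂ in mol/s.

Yield of F: 2ξ₁ / 476.7 = 0.672 → ξ₁ = 160.2 mol/s.
Conversion of D: 1ξ₁ + 1ξ₂ = 0.498 × 476.7 = 237.4 → ξ₂ = 77.23 mol/s.
Outlet amounts (n = n₀ + Σ ν·ξ):
  D: 476.7 − 1(160.2) − 1(77.23) = 239.3
  H: 707.7 − 2(160.2) − 1(77.23) = 310.1
  F: 0 + 2(160.2) = 320.3
  G: 0 + 1(77.23) = 77.23

ξ₂ = 77.2 mol/s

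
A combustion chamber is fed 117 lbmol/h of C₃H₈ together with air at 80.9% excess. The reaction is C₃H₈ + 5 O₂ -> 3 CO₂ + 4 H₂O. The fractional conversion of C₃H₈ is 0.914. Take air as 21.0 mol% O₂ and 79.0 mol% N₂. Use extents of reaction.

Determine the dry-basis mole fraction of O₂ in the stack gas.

0.108

Stoichiometric O₂ = 5 × 117 = 585 lbmol/h; O₂ fed = 585 × 1.809 = 1058 lbmol/h.
N₂ fed = 1058 × 79/21 = 3981 lbmol/h.
Fuel reacted = 0.914 × 117 → ξ = 106.9 lbmol/h.
Outlet (n = n₀ + ν ξ):
  C₃H₈: 117 − 1(106.9) = 10.06
  O₂: 1058 − 5(106.9) = 523.6
  N₂: 3981 (inert)
  CO₂: 0 + 3(106.9) = 320.8
  H₂O: 0 + 4(106.9) = 427.8
Dry total = 4836 lbmol/h; y_O₂ (dry) = 523.6 / 4836 = 0.1083.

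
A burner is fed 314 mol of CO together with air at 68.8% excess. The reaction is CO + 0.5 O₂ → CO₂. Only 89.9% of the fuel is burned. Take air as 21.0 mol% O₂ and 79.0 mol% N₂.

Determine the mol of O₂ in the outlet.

124 mol

Stoichiometric O₂ = 0.5 × 314 = 157 mol; O₂ fed = 157 × 1.688 = 265 mol.
N₂ fed = 265 × 79/21 = 997 mol.
Fuel reacted = 0.899 × 314 → ξ = 282.3 mol.
Outlet (n = n₀ + ν ξ):
  CO: 314 − 1(282.3) = 31.71
  O₂: 265 − 0.5(282.3) = 123.9
  N₂: 997 (inert)
  CO₂: 0 + 1(282.3) = 282.3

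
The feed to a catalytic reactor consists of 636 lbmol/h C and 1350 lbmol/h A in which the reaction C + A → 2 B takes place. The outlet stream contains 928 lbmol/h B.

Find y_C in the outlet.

For B: n = n₀ + 2ξ → 928 = 0 + 2ξ, giving ξ = 464 lbmol/h.
Outlet amounts (n = n₀ + ν ξ):
  C: 636 − 1(464) = 172
  A: 1350 − 1(464) = 886
  B: 0 + 2(464) = 928
Total out = 1986 lbmol/h; y_C = 172 / 1986 = 0.08661.

0.0866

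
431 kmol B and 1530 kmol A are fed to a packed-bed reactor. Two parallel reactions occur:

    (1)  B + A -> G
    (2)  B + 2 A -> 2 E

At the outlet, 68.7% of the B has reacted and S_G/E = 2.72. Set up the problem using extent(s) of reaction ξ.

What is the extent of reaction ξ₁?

ξ₁ = 250 kmol

Conversion of B: B consumed = 0.687 × 431 = 296.1 kmol = 1ξ₁ + 1ξ₂.
Selectivity: 1ξ₁ / (2ξ₂) = 2.72 → ξ₁ = 5.44 ξ₂.
Substitute: (1·5.44 + 1) ξ₂ = 296.1 → ξ₂ = 45.98 kmol, ξ₁ = 250.1 kmol.
Outlet amounts (n = n₀ + Σ ν·ξ):
  B: 431 − 1(250.1) − 1(45.98) = 134.9
  A: 1530 − 1(250.1) − 2(45.98) = 1188
  G: 0 + 1(250.1) = 250.1
  E: 0 + 2(45.98) = 91.96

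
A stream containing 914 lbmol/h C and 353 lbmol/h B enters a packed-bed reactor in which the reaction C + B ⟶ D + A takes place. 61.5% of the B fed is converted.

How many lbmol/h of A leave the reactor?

217 lbmol/h

B reacted = 0.615 × 353 = 217.1 lbmol/h; ν_B = −1, so ξ = 217.1/1 = 217.1 lbmol/h.
Outlet amounts (n = n₀ + ν ξ):
  C: 914 − 1(217.1) = 696.9
  B: 353 − 1(217.1) = 135.9
  D: 0 + 1(217.1) = 217.1
  A: 0 + 1(217.1) = 217.1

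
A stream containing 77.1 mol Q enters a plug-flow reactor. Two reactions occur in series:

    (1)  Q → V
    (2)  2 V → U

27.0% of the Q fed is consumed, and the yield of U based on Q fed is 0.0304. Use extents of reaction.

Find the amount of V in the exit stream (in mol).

Conversion of Q: Q consumed = 1ξ₁ = 0.27 × 77.1 → ξ₁ = 20.82 mol.
Yield of U: 1ξ₂ / 77.1 = 0.0304 → ξ₂ = 2.344 mol.
Outlet amounts (n = n₀ + Σ ν·ξ):
  Q: 77.1 − 1(20.82) = 56.28
  V: 0 + 1(20.82) − 2(2.344) = 16.13
  U: 0 + 1(2.344) = 2.344

16.1 mol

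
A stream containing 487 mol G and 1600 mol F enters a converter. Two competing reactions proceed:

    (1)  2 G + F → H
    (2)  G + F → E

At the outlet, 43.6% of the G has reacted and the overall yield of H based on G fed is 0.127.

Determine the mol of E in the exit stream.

Yield of H: 1ξ₁ / 487 = 0.127 → ξ₁ = 61.85 mol.
Conversion of G: 2ξ₁ + 1ξ₂ = 0.436 × 487 = 212.3 → ξ₂ = 88.63 mol.
Outlet amounts (n = n₀ + Σ ν·ξ):
  G: 487 − 2(61.85) − 1(88.63) = 274.7
  F: 1600 − 1(61.85) − 1(88.63) = 1450
  H: 0 + 1(61.85) = 61.85
  E: 0 + 1(88.63) = 88.63

88.6 mol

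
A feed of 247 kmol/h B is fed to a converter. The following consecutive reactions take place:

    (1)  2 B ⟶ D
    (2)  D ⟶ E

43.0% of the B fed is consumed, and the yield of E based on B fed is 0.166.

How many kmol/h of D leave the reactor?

Conversion of B: B consumed = 2ξ₁ = 0.43 × 247 → ξ₁ = 53.1 kmol/h.
Yield of E: 1ξ₂ / 247 = 0.166 → ξ₂ = 41 kmol/h.
Outlet amounts (n = n₀ + Σ ν·ξ):
  B: 247 − 2(53.1) = 140.8
  D: 0 + 1(53.1) − 1(41) = 12.1
  E: 0 + 1(41) = 41

12.1 kmol/h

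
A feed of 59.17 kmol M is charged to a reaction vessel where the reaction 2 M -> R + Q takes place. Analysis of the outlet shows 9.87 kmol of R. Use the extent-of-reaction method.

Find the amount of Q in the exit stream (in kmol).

For R: n = n₀ + 1ξ → 9.87 = 0 + 1ξ, giving ξ = 9.87 kmol.
Outlet amounts (n = n₀ + ν ξ):
  M: 59.17 − 2(9.87) = 39.43
  R: 0 + 1(9.87) = 9.87
  Q: 0 + 1(9.87) = 9.87

9.87 kmol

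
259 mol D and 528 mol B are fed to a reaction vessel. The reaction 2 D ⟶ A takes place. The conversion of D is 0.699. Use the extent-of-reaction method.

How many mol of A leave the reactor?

D reacted = 0.699 × 259 = 181 mol; ν_D = −2, so ξ = 181/2 = 90.52 mol.
Outlet amounts (n = n₀ + ν ξ):
  D: 259 − 2(90.52) = 77.96
  A: 0 + 1(90.52) = 90.52
  B: 528 (inert)

90.5 mol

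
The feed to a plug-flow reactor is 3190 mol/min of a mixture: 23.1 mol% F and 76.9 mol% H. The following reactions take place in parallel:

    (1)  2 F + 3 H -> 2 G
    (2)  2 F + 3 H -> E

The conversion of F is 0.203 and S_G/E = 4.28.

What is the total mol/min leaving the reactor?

2940 mol/min

Conversion of F: F consumed = 0.203 × 736.9 = 149.6 mol/min = 2ξ₁ + 2ξ₂.
Selectivity: 2ξ₁ / (1ξ₂) = 4.28 → ξ₁ = 2.14 ξ₂.
Substitute: (2·2.14 + 2) ξ₂ = 149.6 → ξ₂ = 23.82 mol/min, ξ₁ = 50.97 mol/min.
Outlet amounts (n = n₀ + Σ ν·ξ):
  F: 736.9 − 2(50.97) − 2(23.82) = 587.3
  H: 2453 − 3(50.97) − 3(23.82) = 2229
  G: 0 + 2(50.97) = 101.9
  E: 0 + 1(23.82) = 23.82
Total out = 587.3 + 2229 + 101.9 + 23.82 = 2942 mol/min.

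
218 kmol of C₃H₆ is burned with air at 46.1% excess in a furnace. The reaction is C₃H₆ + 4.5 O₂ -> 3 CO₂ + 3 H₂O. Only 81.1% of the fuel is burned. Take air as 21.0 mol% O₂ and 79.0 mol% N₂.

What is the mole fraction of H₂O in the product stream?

Stoichiometric O₂ = 4.5 × 218 = 981 kmol; O₂ fed = 981 × 1.461 = 1433 kmol.
N₂ fed = 1433 × 79/21 = 5392 kmol.
Fuel reacted = 0.811 × 218 → ξ = 176.8 kmol.
Outlet (n = n₀ + ν ξ):
  C₃H₆: 218 − 1(176.8) = 41.2
  O₂: 1433 − 4.5(176.8) = 637.6
  N₂: 5392 (inert)
  CO₂: 0 + 3(176.8) = 530.4
  H₂O: 0 + 3(176.8) = 530.4
Total out = 7131 kmol; y_H₂O = 530.4 / 7131 = 0.07437.

0.0744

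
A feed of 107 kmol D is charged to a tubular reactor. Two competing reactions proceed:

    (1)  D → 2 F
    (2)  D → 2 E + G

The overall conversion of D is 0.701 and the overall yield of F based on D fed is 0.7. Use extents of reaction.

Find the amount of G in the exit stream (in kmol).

Yield of F: 2ξ₁ / 107 = 0.7 → ξ₁ = 37.45 kmol.
Conversion of D: 1ξ₁ + 1ξ₂ = 0.701 × 107 = 75.01 → ξ₂ = 37.56 kmol.
Outlet amounts (n = n₀ + Σ ν·ξ):
  D: 107 − 1(37.45) − 1(37.56) = 31.99
  F: 0 + 2(37.45) = 74.9
  E: 0 + 2(37.56) = 75.11
  G: 0 + 1(37.56) = 37.56

37.6 kmol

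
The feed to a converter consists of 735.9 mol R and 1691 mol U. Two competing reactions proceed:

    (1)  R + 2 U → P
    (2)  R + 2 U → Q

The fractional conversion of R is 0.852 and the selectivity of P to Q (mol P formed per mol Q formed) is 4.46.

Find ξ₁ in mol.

Conversion of R: R consumed = 0.852 × 735.9 = 627 mol = 1ξ₁ + 1ξ₂.
Selectivity: 1ξ₁ / (1ξ₂) = 4.46 → ξ₁ = 4.46 ξ₂.
Substitute: (1·4.46 + 1) ξ₂ = 627 → ξ₂ = 114.8 mol, ξ₁ = 512.2 mol.
Outlet amounts (n = n₀ + Σ ν·ξ):
  R: 735.9 − 1(512.2) − 1(114.8) = 108.9
  U: 1691 − 2(512.2) − 2(114.8) = 437
  P: 0 + 1(512.2) = 512.2
  Q: 0 + 1(114.8) = 114.8

ξ₁ = 512 mol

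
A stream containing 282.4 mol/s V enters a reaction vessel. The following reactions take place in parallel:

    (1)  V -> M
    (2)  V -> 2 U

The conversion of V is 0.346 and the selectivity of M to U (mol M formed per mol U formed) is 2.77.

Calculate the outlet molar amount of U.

Conversion of V: V consumed = 0.346 × 282.4 = 97.71 mol/s = 1ξ₁ + 1ξ₂.
Selectivity: 1ξ₁ / (2ξ₂) = 2.77 → ξ₁ = 5.54 ξ₂.
Substitute: (1·5.54 + 1) ξ₂ = 97.71 → ξ₂ = 14.94 mol/s, ξ₁ = 82.77 mol/s.
Outlet amounts (n = n₀ + Σ ν·ξ):
  V: 282.4 − 1(82.77) − 1(14.94) = 184.7
  M: 0 + 1(82.77) = 82.77
  U: 0 + 2(14.94) = 29.88

29.9 mol/s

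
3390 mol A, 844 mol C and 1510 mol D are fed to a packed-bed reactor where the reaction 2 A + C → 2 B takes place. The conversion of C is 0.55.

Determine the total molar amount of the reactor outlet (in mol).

C reacted = 0.55 × 844 = 464.2 mol; ν_C = −1, so ξ = 464.2/1 = 464.2 mol.
Outlet amounts (n = n₀ + ν ξ):
  A: 3390 − 2(464.2) = 2462
  C: 844 − 1(464.2) = 379.8
  B: 0 + 2(464.2) = 928.4
  D: 1510 (inert)
Total out = 2462 + 379.8 + 928.4 + 1510 = 5280 mol.

5280 mol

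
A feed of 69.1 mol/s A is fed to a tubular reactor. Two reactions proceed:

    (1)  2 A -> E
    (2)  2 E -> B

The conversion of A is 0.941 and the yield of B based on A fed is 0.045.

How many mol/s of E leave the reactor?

26.3 mol/s

Conversion of A: A consumed = 2ξ₁ = 0.941 × 69.1 → ξ₁ = 32.51 mol/s.
Yield of B: 1ξ₂ / 69.1 = 0.045 → ξ₂ = 3.109 mol/s.
Outlet amounts (n = n₀ + Σ ν·ξ):
  A: 69.1 − 2(32.51) = 4.077
  E: 0 + 1(32.51) − 2(3.109) = 26.29
  B: 0 + 1(3.109) = 3.109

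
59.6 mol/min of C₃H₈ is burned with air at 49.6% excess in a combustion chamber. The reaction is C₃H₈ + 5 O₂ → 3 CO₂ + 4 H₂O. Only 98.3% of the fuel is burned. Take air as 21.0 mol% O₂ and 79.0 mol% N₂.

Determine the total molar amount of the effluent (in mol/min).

Stoichiometric O₂ = 5 × 59.6 = 298 mol/min; O₂ fed = 298 × 1.496 = 445.8 mol/min.
N₂ fed = 445.8 × 79/21 = 1677 mol/min.
Fuel reacted = 0.983 × 59.6 → ξ = 58.59 mol/min.
Outlet (n = n₀ + ν ξ):
  C₃H₈: 59.6 − 1(58.59) = 1.013
  O₂: 445.8 − 5(58.59) = 152.9
  N₂: 1677 (inert)
  CO₂: 0 + 3(58.59) = 175.8
  H₂O: 0 + 4(58.59) = 234.3
Total out = 1.013 + 152.9 + 1677 + 175.8 + 234.3 = 2241 mol/min.

2240 mol/min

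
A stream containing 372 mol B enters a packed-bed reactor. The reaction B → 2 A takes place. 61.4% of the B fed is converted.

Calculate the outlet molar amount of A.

B reacted = 0.614 × 372 = 228.4 mol; ν_B = −1, so ξ = 228.4/1 = 228.4 mol.
Outlet amounts (n = n₀ + ν ξ):
  B: 372 − 1(228.4) = 143.6
  A: 0 + 2(228.4) = 456.8

457 mol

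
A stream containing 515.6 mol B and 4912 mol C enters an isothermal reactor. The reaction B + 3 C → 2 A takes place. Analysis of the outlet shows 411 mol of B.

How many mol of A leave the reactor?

209 mol

For B: n = n₀ − 1ξ → 411 = 515.6 − 1ξ, giving ξ = 104.6 mol.
Outlet amounts (n = n₀ + ν ξ):
  B: 515.6 − 1(104.6) = 411
  C: 4912 − 3(104.6) = 4598
  A: 0 + 2(104.6) = 209.2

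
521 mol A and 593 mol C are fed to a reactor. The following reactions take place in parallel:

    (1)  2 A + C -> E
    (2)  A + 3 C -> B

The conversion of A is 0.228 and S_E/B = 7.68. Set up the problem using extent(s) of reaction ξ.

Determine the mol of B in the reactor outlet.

7.26 mol

Conversion of A: A consumed = 0.228 × 521 = 118.8 mol = 2ξ₁ + 1ξ₂.
Selectivity: 1ξ₁ / (1ξ₂) = 7.68 → ξ₁ = 7.68 ξ₂.
Substitute: (2·7.68 + 1) ξ₂ = 118.8 → ξ₂ = 7.261 mol, ξ₁ = 55.76 mol.
Outlet amounts (n = n₀ + Σ ν·ξ):
  A: 521 − 2(55.76) − 1(7.261) = 402.2
  C: 593 − 1(55.76) − 3(7.261) = 515.5
  E: 0 + 1(55.76) = 55.76
  B: 0 + 1(7.261) = 7.261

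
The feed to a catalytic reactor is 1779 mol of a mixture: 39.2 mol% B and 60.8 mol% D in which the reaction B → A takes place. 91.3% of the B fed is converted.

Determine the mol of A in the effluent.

B reacted = 0.913 × 697.4 = 636.7 mol; ν_B = −1, so ξ = 636.7/1 = 636.7 mol.
Outlet amounts (n = n₀ + ν ξ):
  B: 697.4 − 1(636.7) = 60.67
  A: 0 + 1(636.7) = 636.7
  D: 1082 (inert)

637 mol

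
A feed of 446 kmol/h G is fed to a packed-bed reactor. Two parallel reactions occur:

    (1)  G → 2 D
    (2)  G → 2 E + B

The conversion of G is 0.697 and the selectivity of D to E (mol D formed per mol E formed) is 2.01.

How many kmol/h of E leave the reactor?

Conversion of G: G consumed = 0.697 × 446 = 310.9 kmol/h = 1ξ₁ + 1ξ₂.
Selectivity: 2ξ₁ / (2ξ₂) = 2.01 → ξ₁ = 2.01 ξ₂.
Substitute: (1·2.01 + 1) ξ₂ = 310.9 → ξ₂ = 103.3 kmol/h, ξ₁ = 207.6 kmol/h.
Outlet amounts (n = n₀ + Σ ν·ξ):
  G: 446 − 1(207.6) − 1(103.3) = 135.1
  D: 0 + 2(207.6) = 415.2
  E: 0 + 2(103.3) = 206.6
  B: 0 + 1(103.3) = 103.3

207 kmol/h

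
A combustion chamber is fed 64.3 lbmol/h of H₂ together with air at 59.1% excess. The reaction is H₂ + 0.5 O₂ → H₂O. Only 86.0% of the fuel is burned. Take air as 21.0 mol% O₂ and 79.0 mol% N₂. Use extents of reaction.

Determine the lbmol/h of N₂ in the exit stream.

192 lbmol/h

Stoichiometric O₂ = 0.5 × 64.3 = 32.15 lbmol/h; O₂ fed = 32.15 × 1.591 = 51.15 lbmol/h.
N₂ fed = 51.15 × 79/21 = 192.4 lbmol/h.
Fuel reacted = 0.86 × 64.3 → ξ = 55.3 lbmol/h.
Outlet (n = n₀ + ν ξ):
  H₂: 64.3 − 1(55.3) = 9.002
  O₂: 51.15 − 0.5(55.3) = 23.5
  N₂: 192.4 (inert)
  H₂O: 0 + 1(55.3) = 55.3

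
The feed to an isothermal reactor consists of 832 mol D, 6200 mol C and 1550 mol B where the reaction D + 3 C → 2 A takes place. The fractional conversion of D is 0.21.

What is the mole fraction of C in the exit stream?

D reacted = 0.21 × 832 = 174.7 mol; ν_D = −1, so ξ = 174.7/1 = 174.7 mol.
Outlet amounts (n = n₀ + ν ξ):
  D: 832 − 1(174.7) = 657.3
  C: 6200 − 3(174.7) = 5676
  A: 0 + 2(174.7) = 349.4
  B: 1550 (inert)
Total out = 8233 mol; y_C = 5676 / 8233 = 0.6894.

0.689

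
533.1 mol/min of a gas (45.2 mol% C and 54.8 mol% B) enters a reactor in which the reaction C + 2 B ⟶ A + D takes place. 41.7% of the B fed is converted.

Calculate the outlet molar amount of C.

B reacted = 0.417 × 292.1 = 121.8 mol/min; ν_B = −2, so ξ = 121.8/2 = 60.91 mol/min.
Outlet amounts (n = n₀ + ν ξ):
  C: 241 − 1(60.91) = 180.1
  B: 292.1 − 2(60.91) = 170.3
  A: 0 + 1(60.91) = 60.91
  D: 0 + 1(60.91) = 60.91

180 mol/min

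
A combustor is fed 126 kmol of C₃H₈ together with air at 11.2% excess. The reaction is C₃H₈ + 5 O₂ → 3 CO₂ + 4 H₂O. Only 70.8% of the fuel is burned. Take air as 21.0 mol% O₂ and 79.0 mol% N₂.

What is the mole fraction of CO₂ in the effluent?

Stoichiometric O₂ = 5 × 126 = 630 kmol; O₂ fed = 630 × 1.112 = 700.6 kmol.
N₂ fed = 700.6 × 79/21 = 2635 kmol.
Fuel reacted = 0.708 × 126 → ξ = 89.21 kmol.
Outlet (n = n₀ + ν ξ):
  C₃H₈: 126 − 1(89.21) = 36.79
  O₂: 700.6 − 5(89.21) = 254.5
  N₂: 2635 (inert)
  CO₂: 0 + 3(89.21) = 267.6
  H₂O: 0 + 4(89.21) = 356.8
Total out = 3551 kmol; y_CO₂ = 267.6 / 3551 = 0.07536.

0.0754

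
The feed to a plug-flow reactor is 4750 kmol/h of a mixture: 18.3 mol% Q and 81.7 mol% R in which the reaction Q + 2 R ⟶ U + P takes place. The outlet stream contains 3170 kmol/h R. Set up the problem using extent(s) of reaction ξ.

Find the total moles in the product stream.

For R: n = n₀ − 2ξ → 3170 = 3881 − 2ξ, giving ξ = 355.4 kmol/h.
Outlet amounts (n = n₀ + ν ξ):
  Q: 869.2 − 1(355.4) = 513.9
  R: 3881 − 2(355.4) = 3170
  U: 0 + 1(355.4) = 355.4
  P: 0 + 1(355.4) = 355.4
Total out = 513.9 + 3170 + 355.4 + 355.4 = 4395 kmol/h.

4390 kmol/h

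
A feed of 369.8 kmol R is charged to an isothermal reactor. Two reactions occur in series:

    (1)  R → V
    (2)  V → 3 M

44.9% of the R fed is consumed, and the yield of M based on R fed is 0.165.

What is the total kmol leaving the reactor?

410 kmol

Conversion of R: R consumed = 1ξ₁ = 0.449 × 369.8 → ξ₁ = 166 kmol.
Yield of M: 3ξ₂ / 369.8 = 0.165 → ξ₂ = 20.34 kmol.
Outlet amounts (n = n₀ + Σ ν·ξ):
  R: 369.8 − 1(166) = 203.8
  V: 0 + 1(166) − 1(20.34) = 145.7
  M: 0 + 3(20.34) = 61.02
Total out = 203.8 + 145.7 + 61.02 = 410.5 kmol.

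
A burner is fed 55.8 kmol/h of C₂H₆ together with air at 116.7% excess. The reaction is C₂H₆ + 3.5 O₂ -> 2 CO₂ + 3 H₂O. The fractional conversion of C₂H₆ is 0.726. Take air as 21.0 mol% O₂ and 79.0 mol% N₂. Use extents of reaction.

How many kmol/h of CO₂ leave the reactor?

Stoichiometric O₂ = 3.5 × 55.8 = 195.3 kmol/h; O₂ fed = 195.3 × 2.167 = 423.2 kmol/h.
N₂ fed = 423.2 × 79/21 = 1592 kmol/h.
Fuel reacted = 0.726 × 55.8 → ξ = 40.51 kmol/h.
Outlet (n = n₀ + ν ξ):
  C₂H₆: 55.8 − 1(40.51) = 15.29
  O₂: 423.2 − 3.5(40.51) = 281.4
  N₂: 1592 (inert)
  CO₂: 0 + 2(40.51) = 81.02
  H₂O: 0 + 3(40.51) = 121.5

81 kmol/h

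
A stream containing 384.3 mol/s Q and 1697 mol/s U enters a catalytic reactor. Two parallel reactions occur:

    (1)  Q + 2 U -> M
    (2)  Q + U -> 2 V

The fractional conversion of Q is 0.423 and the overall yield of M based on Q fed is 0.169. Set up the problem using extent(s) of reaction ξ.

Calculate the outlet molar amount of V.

195 mol/s

Yield of M: 1ξ₁ / 384.3 = 0.169 → ξ₁ = 64.95 mol/s.
Conversion of Q: 1ξ₁ + 1ξ₂ = 0.423 × 384.3 = 162.6 → ξ₂ = 97.61 mol/s.
Outlet amounts (n = n₀ + Σ ν·ξ):
  Q: 384.3 − 1(64.95) − 1(97.61) = 221.7
  U: 1697 − 2(64.95) − 1(97.61) = 1469
  M: 0 + 1(64.95) = 64.95
  V: 0 + 2(97.61) = 195.2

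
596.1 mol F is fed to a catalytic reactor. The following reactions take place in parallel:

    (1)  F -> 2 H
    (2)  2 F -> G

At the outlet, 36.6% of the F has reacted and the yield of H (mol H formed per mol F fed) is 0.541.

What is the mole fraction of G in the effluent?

Yield of H: 2ξ₁ / 596.1 = 0.541 → ξ₁ = 161.2 mol.
Conversion of F: 1ξ₁ + 2ξ₂ = 0.366 × 596.1 = 218.2 → ξ₂ = 28.46 mol.
Outlet amounts (n = n₀ + Σ ν·ξ):
  F: 596.1 − 1(161.2) − 2(28.46) = 377.9
  H: 0 + 2(161.2) = 322.5
  G: 0 + 1(28.46) = 28.46
Total out = 728.9 mol; y_G = 28.46 / 728.9 = 0.03905.

0.0391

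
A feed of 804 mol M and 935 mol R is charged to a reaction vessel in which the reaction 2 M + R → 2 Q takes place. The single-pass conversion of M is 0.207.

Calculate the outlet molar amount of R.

M reacted = 0.207 × 804 = 166.4 mol; ν_M = −2, so ξ = 166.4/2 = 83.21 mol.
Outlet amounts (n = n₀ + ν ξ):
  M: 804 − 2(83.21) = 637.6
  R: 935 − 1(83.21) = 851.8
  Q: 0 + 2(83.21) = 166.4

852 mol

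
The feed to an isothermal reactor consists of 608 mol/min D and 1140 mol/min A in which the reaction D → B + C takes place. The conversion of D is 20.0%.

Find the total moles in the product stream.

1870 mol/min

D reacted = 0.2 × 608 = 121.6 mol/min; ν_D = −1, so ξ = 121.6/1 = 121.6 mol/min.
Outlet amounts (n = n₀ + ν ξ):
  D: 608 − 1(121.6) = 486.4
  B: 0 + 1(121.6) = 121.6
  C: 0 + 1(121.6) = 121.6
  A: 1140 (inert)
Total out = 486.4 + 121.6 + 121.6 + 1140 = 1870 mol/min.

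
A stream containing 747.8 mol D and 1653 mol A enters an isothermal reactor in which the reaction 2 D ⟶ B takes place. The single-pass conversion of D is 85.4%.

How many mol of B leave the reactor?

D reacted = 0.854 × 747.8 = 638.6 mol; ν_D = −2, so ξ = 638.6/2 = 319.3 mol.
Outlet amounts (n = n₀ + ν ξ):
  D: 747.8 − 2(319.3) = 109.2
  B: 0 + 1(319.3) = 319.3
  A: 1653 (inert)

319 mol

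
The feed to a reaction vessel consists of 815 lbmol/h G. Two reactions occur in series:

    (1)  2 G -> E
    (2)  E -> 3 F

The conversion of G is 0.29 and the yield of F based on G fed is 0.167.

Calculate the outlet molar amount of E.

Conversion of G: G consumed = 2ξ₁ = 0.29 × 815 → ξ₁ = 118.2 lbmol/h.
Yield of F: 3ξ₂ / 815 = 0.167 → ξ₂ = 45.37 lbmol/h.
Outlet amounts (n = n₀ + Σ ν·ξ):
  G: 815 − 2(118.2) = 578.6
  E: 0 + 1(118.2) − 1(45.37) = 72.81
  F: 0 + 3(45.37) = 136.1

72.8 lbmol/h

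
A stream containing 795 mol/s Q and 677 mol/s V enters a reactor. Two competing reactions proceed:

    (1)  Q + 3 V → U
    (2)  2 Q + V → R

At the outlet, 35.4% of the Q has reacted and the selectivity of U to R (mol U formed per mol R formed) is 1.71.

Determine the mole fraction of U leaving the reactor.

0.139

Conversion of Q: Q consumed = 0.354 × 795 = 281.4 mol/s = 1ξ₁ + 2ξ₂.
Selectivity: 1ξ₁ / (1ξ₂) = 1.71 → ξ₁ = 1.71 ξ₂.
Substitute: (1·1.71 + 2) ξ₂ = 281.4 → ξ₂ = 75.86 mol/s, ξ₁ = 129.7 mol/s.
Outlet amounts (n = n₀ + Σ ν·ξ):
  Q: 795 − 1(129.7) − 2(75.86) = 513.6
  V: 677 − 3(129.7) − 1(75.86) = 212
  U: 0 + 1(129.7) = 129.7
  R: 0 + 1(75.86) = 75.86
Total out = 931.1 mol/s; y_U = 129.7 / 931.1 = 0.1393.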